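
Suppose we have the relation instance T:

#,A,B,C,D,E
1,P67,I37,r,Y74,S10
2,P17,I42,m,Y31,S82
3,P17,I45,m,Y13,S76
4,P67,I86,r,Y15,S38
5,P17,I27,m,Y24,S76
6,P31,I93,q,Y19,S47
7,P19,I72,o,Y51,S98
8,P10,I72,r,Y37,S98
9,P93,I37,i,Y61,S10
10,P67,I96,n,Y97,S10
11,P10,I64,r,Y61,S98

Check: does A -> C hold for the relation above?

No

A=P67: rows 1, 4, 10 → C takes values {r, n} — violation
A=P17: rows 2, 3, 5 → C = m, m, m ✓
A=P31: row 6 → C = q ✓
A=P19: row 7 → C = o ✓
A=P10: rows 8, 11 → C = r, r ✓
A=P93: row 9 → C = i ✓
Two rows agree on A but differ on C, so A -> C does not hold.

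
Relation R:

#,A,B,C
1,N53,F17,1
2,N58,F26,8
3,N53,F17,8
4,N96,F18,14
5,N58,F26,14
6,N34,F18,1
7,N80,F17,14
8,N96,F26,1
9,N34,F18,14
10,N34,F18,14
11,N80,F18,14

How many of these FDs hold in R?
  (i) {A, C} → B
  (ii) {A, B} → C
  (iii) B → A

0

(i) {A, C} → B: (A=N80, C=14): rows 7, 11 → B takes values {F17, F18} — violation — fails.
(ii) {A, B} → C: (A=N53, B=F17): rows 1, 3 → C takes values {1, 8} — violation; (A=N58, B=F26): rows 2, 5 → C takes values {8, 14} — violation; (A=N34, B=F18): rows 6, 9, 10 → C takes values {1, 14} — violation — fails.
(iii) B → A: B=F17: rows 1, 3, 7 → A takes values {N53, N80} — violation; B=F26: rows 2, 5, 8 → A takes values {N58, N96} — violation; B=F18: rows 4, 6, 9, 10, 11 → A takes values {N96, N34, N80} — violation — fails.
None of the 3 dependencies hold.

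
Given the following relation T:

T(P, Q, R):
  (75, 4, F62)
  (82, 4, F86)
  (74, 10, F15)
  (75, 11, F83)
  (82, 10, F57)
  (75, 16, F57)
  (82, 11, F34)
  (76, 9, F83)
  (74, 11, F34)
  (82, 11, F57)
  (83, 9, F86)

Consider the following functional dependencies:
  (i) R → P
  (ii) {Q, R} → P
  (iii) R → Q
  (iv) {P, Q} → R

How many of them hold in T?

0

(i) R → P: R=F86: 2 rows → P takes values {82, 83} — violation; R=F83: 2 rows → P takes values {75, 76} — violation; R=F57: 3 rows → P takes values {82, 75} — violation; R=F34: 2 rows → P takes values {82, 74} — violation — fails.
(ii) {Q, R} → P: (Q=11, R=F34): 2 rows → P takes values {82, 74} — violation — fails.
(iii) R → Q: R=F86: 2 rows → Q takes values {4, 9} — violation; R=F83: 2 rows → Q takes values {11, 9} — violation; R=F57: 3 rows → Q takes values {10, 16, 11} — violation — fails.
(iv) {P, Q} → R: (P=82, Q=11): 2 rows → R takes values {F34, F57} — violation — fails.
None of the 4 dependencies hold.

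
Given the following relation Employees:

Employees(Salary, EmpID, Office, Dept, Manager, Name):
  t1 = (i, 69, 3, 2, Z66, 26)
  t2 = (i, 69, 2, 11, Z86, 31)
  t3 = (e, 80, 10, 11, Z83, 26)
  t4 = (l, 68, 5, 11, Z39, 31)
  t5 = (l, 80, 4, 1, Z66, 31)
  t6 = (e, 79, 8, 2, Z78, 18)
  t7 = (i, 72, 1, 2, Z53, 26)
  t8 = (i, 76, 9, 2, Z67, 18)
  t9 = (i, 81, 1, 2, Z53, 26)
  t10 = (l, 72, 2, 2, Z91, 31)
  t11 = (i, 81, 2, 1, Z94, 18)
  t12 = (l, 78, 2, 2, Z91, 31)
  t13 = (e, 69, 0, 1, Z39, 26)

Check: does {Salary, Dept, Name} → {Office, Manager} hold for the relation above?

No

(Salary=i, Dept=2, Name=26): rows 1, 7, 9 → {Office,Manager} takes values {(3, Z66), (1, Z53)} — violation
(Salary=i, Dept=11, Name=31): row 2 → {Office,Manager} = (2, Z86) ✓
(Salary=e, Dept=11, Name=26): row 3 → {Office,Manager} = (10, Z83) ✓
(Salary=l, Dept=11, Name=31): row 4 → {Office,Manager} = (5, Z39) ✓
(Salary=l, Dept=1, Name=31): row 5 → {Office,Manager} = (4, Z66) ✓
(Salary=e, Dept=2, Name=18): row 6 → {Office,Manager} = (8, Z78) ✓
(Salary=i, Dept=2, Name=18): row 8 → {Office,Manager} = (9, Z67) ✓
(Salary=l, Dept=2, Name=31): rows 10, 12 → {Office,Manager} = (2, Z91), (2, Z91) ✓
(Salary=i, Dept=1, Name=18): row 11 → {Office,Manager} = (2, Z94) ✓
(Salary=e, Dept=1, Name=26): row 13 → {Office,Manager} = (0, Z39) ✓
Two rows agree on {Salary, Dept, Name} but differ on {Office, Manager}, so {Salary, Dept, Name} → {Office, Manager} does not hold.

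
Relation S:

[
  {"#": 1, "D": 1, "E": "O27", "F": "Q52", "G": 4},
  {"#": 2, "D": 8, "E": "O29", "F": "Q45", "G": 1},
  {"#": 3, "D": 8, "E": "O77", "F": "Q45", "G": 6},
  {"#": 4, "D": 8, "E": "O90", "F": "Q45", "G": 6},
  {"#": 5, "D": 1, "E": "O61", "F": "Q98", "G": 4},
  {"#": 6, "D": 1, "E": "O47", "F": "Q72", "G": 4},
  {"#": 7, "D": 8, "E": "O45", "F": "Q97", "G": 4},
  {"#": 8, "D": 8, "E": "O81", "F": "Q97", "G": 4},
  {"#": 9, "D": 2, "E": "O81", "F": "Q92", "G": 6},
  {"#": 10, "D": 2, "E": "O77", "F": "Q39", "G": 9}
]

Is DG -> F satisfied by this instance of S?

(D=1, G=4): rows 1, 5, 6 → F takes values {Q52, Q98, Q72} — violation
(D=8, G=1): row 2 → F = Q45 ✓
(D=8, G=6): rows 3, 4 → F = Q45, Q45 ✓
(D=8, G=4): rows 7, 8 → F = Q97, Q97 ✓
(D=2, G=6): row 9 → F = Q92 ✓
(D=2, G=9): row 10 → F = Q39 ✓
Two rows agree on DG but differ on F, so DG -> F does not hold.

No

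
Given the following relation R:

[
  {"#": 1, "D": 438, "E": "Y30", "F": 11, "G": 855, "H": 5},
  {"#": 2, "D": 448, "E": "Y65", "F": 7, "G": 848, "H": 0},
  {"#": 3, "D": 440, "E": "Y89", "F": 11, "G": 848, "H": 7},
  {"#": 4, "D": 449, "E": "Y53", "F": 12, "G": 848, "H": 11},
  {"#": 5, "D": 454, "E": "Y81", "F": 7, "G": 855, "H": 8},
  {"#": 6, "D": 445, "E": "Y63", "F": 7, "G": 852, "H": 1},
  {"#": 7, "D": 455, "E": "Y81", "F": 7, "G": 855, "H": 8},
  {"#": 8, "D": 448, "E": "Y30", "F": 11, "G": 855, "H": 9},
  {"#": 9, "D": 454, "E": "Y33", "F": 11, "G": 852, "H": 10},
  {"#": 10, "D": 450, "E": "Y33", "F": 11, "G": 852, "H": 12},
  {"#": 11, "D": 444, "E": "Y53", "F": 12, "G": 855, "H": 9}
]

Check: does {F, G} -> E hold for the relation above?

Yes

(F=11, G=855): rows 1, 8 → E = Y30, Y30 ✓
(F=7, G=848): row 2 → E = Y65 ✓
(F=11, G=848): row 3 → E = Y89 ✓
(F=12, G=848): row 4 → E = Y53 ✓
(F=7, G=855): rows 5, 7 → E = Y81, Y81 ✓
(F=7, G=852): row 6 → E = Y63 ✓
(F=11, G=852): rows 9, 10 → E = Y33, Y33 ✓
(F=12, G=855): row 11 → E = Y53 ✓
Every {F, G} value is associated with a single E value, so {F, G} -> E holds.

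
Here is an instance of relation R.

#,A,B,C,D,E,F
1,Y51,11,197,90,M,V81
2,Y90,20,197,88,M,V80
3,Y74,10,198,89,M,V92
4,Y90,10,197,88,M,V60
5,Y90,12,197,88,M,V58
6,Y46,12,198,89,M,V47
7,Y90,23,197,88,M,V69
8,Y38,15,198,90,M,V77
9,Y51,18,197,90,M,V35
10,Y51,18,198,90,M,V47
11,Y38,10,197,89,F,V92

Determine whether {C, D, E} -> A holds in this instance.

(C=197, D=90, E=M): rows 1, 9 → A = Y51, Y51 ✓
(C=197, D=88, E=M): rows 2, 4, 5, 7 → A = Y90, Y90, Y90, Y90 ✓
(C=198, D=89, E=M): rows 3, 6 → A takes values {Y74, Y46} — violation
(C=198, D=90, E=M): rows 8, 10 → A takes values {Y38, Y51} — violation
(C=197, D=89, E=F): row 11 → A = Y38 ✓
Two rows agree on {C, D, E} but differ on A, so {C, D, E} -> A does not hold.

No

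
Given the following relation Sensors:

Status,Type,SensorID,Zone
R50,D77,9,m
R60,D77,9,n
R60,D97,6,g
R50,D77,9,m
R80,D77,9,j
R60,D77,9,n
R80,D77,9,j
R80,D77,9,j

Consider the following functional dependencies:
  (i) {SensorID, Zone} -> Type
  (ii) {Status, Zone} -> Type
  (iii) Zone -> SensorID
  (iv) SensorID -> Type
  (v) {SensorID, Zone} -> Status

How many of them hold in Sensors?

(i) {SensorID, Zone} -> Type: every LHS value maps to a single RHS value — holds.
(ii) {Status, Zone} -> Type: every LHS value maps to a single RHS value — holds.
(iii) Zone -> SensorID: every LHS value maps to a single RHS value — holds.
(iv) SensorID -> Type: every LHS value maps to a single RHS value — holds.
(v) {SensorID, Zone} -> Status: every LHS value maps to a single RHS value — holds.
5 of the 5 dependencies hold.

5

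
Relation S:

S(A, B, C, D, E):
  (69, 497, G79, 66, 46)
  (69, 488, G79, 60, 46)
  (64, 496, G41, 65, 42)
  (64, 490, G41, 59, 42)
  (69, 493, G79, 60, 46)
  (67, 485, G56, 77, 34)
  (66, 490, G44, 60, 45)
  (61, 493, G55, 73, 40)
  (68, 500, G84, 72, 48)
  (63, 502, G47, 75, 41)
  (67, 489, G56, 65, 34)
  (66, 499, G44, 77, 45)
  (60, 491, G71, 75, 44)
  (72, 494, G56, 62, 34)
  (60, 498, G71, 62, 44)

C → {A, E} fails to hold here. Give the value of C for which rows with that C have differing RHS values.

C=G79: 3 rows → {A,E} = (69, 46), (69, 46), (69, 46) ✓
C=G41: 2 rows → {A,E} = (64, 42), (64, 42) ✓
C=G56: 3 rows → {A,E} takes values {(67, 34), (72, 34)} — violation
C=G44: 2 rows → {A,E} = (66, 45), (66, 45) ✓
C=G55: 1 row → {A,E} = (61, 40) ✓
C=G84: 1 row → {A,E} = (68, 48) ✓
C=G47: 1 row → {A,E} = (63, 41) ✓
C=G71: 2 rows → {A,E} = (60, 44), (60, 44) ✓
The only C value with inconsistent RHS is C=G56.

G56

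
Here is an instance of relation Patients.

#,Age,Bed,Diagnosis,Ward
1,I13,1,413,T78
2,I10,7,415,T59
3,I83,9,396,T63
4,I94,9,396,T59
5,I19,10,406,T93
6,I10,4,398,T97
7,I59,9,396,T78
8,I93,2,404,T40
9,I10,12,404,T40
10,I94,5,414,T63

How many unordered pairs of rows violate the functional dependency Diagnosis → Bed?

Diagnosis=396: all 3 rows agree on Bed — 0 pairs.
Diagnosis=404: violating pairs (8,9) — 1 pair.

1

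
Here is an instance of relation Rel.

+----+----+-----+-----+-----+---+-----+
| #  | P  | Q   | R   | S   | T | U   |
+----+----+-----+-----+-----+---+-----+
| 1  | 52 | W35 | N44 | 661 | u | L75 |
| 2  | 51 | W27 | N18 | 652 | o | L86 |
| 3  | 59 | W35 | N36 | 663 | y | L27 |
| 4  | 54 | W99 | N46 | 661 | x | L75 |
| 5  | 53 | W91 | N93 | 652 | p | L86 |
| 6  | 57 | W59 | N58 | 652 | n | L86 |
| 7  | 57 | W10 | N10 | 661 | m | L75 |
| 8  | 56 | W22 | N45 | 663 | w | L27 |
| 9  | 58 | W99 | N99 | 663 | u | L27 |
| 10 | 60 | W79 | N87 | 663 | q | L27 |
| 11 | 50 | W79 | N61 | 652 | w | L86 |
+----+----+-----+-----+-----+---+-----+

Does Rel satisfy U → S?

Yes

U=L75: rows 1, 4, 7 → S = 661, 661, 661 ✓
U=L86: rows 2, 5, 6, 11 → S = 652, 652, 652, 652 ✓
U=L27: rows 3, 8, 9, 10 → S = 663, 663, 663, 663 ✓
Every U value is associated with a single S value, so U → S holds.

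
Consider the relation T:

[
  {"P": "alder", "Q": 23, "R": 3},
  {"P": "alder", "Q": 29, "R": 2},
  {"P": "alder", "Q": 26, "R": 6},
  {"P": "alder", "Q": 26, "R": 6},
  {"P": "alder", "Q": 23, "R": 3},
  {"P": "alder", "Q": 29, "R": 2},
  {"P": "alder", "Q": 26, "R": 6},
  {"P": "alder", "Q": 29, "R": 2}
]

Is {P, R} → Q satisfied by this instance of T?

(P=alder, R=3): 2 rows → Q = 23, 23 ✓
(P=alder, R=2): 3 rows → Q = 29, 29, 29 ✓
(P=alder, R=6): 3 rows → Q = 26, 26, 26 ✓
Every {P, R} value is associated with a single Q value, so {P, R} → Q holds.

Yes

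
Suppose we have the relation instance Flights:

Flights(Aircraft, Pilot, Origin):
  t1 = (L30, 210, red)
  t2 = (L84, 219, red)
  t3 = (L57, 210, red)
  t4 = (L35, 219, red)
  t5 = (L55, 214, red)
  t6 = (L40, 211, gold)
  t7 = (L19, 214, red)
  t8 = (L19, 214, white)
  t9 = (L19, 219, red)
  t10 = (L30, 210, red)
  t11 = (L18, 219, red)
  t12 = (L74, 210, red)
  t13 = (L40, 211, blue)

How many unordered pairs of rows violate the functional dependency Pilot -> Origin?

3

Pilot=210: all 4 rows agree on Origin — 0 pairs.
Pilot=219: all 4 rows agree on Origin — 0 pairs.
Pilot=214: violating pairs (5,8), (7,8) — 2 pairs.
Pilot=211: violating pairs (6,13) — 1 pair.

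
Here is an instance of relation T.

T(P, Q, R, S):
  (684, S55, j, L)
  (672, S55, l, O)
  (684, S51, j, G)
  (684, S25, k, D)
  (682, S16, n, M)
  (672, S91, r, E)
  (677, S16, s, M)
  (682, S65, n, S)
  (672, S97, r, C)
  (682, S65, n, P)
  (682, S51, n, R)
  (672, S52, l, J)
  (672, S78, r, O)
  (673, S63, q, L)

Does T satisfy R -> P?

R=j: 2 rows → P = 684, 684 ✓
R=l: 2 rows → P = 672, 672 ✓
R=k: 1 row → P = 684 ✓
R=n: 4 rows → P = 682, 682, 682, 682 ✓
R=r: 3 rows → P = 672, 672, 672 ✓
R=s: 1 row → P = 677 ✓
R=q: 1 row → P = 673 ✓
Every R value is associated with a single P value, so R -> P holds.

Yes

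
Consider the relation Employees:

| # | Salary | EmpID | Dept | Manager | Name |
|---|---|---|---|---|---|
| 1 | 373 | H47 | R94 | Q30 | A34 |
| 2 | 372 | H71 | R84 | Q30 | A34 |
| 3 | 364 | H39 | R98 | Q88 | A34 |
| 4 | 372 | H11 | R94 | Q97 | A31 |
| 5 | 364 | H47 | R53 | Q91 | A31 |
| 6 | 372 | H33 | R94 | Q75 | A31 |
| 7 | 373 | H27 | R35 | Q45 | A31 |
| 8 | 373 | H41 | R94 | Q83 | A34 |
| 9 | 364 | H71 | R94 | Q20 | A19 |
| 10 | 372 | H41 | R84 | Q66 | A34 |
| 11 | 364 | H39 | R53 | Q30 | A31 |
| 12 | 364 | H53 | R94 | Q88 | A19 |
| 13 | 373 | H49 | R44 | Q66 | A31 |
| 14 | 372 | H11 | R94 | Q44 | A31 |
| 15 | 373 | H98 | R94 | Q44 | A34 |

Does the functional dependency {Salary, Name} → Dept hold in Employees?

No

(Salary=373, Name=A34): rows 1, 8, 15 → Dept = R94, R94, R94 ✓
(Salary=372, Name=A34): rows 2, 10 → Dept = R84, R84 ✓
(Salary=364, Name=A34): row 3 → Dept = R98 ✓
(Salary=372, Name=A31): rows 4, 6, 14 → Dept = R94, R94, R94 ✓
(Salary=364, Name=A31): rows 5, 11 → Dept = R53, R53 ✓
(Salary=373, Name=A31): rows 7, 13 → Dept takes values {R35, R44} — violation
(Salary=364, Name=A19): rows 9, 12 → Dept = R94, R94 ✓
Two rows agree on {Salary, Name} but differ on Dept, so {Salary, Name} → Dept does not hold.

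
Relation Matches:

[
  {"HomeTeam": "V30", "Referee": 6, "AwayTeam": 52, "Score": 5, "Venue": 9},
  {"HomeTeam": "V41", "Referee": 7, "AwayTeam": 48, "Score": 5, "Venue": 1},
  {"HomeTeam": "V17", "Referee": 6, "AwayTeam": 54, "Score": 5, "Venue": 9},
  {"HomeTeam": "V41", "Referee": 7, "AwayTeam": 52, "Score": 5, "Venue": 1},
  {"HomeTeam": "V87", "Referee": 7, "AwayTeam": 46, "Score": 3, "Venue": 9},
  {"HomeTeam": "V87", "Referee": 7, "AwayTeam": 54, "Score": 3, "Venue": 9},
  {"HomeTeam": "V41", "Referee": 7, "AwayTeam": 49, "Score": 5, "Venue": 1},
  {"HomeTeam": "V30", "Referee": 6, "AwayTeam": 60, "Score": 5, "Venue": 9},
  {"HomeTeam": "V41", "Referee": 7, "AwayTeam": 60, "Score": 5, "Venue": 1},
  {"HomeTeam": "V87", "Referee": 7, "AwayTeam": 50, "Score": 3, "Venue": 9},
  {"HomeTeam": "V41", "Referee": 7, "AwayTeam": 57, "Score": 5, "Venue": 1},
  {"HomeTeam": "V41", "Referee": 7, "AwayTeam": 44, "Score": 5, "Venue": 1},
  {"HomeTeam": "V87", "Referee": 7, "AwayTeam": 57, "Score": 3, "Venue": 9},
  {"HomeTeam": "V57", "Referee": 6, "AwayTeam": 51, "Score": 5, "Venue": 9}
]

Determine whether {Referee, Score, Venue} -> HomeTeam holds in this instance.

(Referee=6, Score=5, Venue=9): 4 rows → HomeTeam takes values {V30, V17, V57} — violation
(Referee=7, Score=5, Venue=1): 6 rows → HomeTeam = V41, V41, V41, V41, V41, V41 ✓
(Referee=7, Score=3, Venue=9): 4 rows → HomeTeam = V87, V87, V87, V87 ✓
Two rows agree on {Referee, Score, Venue} but differ on HomeTeam, so {Referee, Score, Venue} -> HomeTeam does not hold.

No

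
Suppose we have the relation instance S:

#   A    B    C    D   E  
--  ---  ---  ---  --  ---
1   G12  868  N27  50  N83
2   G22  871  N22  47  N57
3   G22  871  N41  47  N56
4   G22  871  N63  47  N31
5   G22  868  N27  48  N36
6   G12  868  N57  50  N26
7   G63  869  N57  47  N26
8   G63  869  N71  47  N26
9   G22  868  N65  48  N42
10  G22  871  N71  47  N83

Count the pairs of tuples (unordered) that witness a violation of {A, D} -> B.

0

(A=G12, D=50): all 2 rows agree on B — 0 pairs.
(A=G22, D=47): all 4 rows agree on B — 0 pairs.
(A=G22, D=48): all 2 rows agree on B — 0 pairs.
(A=G63, D=47): all 2 rows agree on B — 0 pairs.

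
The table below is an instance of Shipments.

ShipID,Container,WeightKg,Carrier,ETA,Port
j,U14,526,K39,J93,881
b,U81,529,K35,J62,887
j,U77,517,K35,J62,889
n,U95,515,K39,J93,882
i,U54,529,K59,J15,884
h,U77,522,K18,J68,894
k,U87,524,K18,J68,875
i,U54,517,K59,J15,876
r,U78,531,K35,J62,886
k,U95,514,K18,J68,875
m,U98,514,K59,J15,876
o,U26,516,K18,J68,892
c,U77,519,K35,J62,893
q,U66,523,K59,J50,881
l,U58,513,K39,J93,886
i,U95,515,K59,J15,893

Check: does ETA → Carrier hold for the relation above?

Yes

ETA=J93: 3 rows → Carrier = K39, K39, K39 ✓
ETA=J62: 4 rows → Carrier = K35, K35, K35, K35 ✓
ETA=J15: 4 rows → Carrier = K59, K59, K59, K59 ✓
ETA=J68: 4 rows → Carrier = K18, K18, K18, K18 ✓
ETA=J50: 1 row → Carrier = K59 ✓
Every ETA value is associated with a single Carrier value, so ETA → Carrier holds.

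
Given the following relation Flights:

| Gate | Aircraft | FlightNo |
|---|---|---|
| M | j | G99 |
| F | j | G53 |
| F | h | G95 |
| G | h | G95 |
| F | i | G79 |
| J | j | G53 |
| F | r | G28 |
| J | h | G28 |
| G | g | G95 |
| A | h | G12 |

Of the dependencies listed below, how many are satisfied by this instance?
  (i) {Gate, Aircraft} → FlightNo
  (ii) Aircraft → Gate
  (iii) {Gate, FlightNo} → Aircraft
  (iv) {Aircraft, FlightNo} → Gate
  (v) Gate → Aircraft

(i) {Gate, Aircraft} → FlightNo: every LHS value maps to a single RHS value — holds.
(ii) Aircraft → Gate: Aircraft=j: 3 rows → Gate takes values {M, F, J} — violation; Aircraft=h: 4 rows → Gate takes values {F, G, J, A} — violation — fails.
(iii) {Gate, FlightNo} → Aircraft: (Gate=G, FlightNo=G95): 2 rows → Aircraft takes values {h, g} — violation — fails.
(iv) {Aircraft, FlightNo} → Gate: (Aircraft=j, FlightNo=G53): 2 rows → Gate takes values {F, J} — violation; (Aircraft=h, FlightNo=G95): 2 rows → Gate takes values {F, G} — violation — fails.
(v) Gate → Aircraft: Gate=F: 4 rows → Aircraft takes values {j, h, i, r} — violation; Gate=G: 2 rows → Aircraft takes values {h, g} — violation; Gate=J: 2 rows → Aircraft takes values {j, h} — violation — fails.
1 of the 5 dependencies holds.

1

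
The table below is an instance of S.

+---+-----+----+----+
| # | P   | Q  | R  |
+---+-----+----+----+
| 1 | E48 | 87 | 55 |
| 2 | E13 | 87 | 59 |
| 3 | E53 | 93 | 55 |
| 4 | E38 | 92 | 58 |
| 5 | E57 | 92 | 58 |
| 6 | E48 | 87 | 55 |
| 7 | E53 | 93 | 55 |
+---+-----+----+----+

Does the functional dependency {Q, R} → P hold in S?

(Q=87, R=55): rows 1, 6 → P = E48, E48 ✓
(Q=87, R=59): row 2 → P = E13 ✓
(Q=93, R=55): rows 3, 7 → P = E53, E53 ✓
(Q=92, R=58): rows 4, 5 → P takes values {E38, E57} — violation
Two rows agree on {Q, R} but differ on P, so {Q, R} → P does not hold.

No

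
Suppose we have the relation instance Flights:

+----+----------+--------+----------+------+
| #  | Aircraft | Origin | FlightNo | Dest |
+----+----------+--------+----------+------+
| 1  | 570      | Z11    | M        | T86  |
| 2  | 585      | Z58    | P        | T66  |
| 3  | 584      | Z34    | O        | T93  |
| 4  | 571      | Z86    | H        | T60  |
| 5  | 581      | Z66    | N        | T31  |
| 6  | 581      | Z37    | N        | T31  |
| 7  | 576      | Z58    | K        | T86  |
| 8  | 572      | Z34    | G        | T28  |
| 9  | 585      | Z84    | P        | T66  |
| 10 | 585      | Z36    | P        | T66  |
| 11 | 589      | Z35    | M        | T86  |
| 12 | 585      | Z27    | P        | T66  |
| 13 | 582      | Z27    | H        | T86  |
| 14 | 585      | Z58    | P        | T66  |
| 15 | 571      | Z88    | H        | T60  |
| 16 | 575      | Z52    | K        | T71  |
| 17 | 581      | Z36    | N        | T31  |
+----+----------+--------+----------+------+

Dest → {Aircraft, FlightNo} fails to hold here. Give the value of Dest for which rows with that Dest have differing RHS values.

Dest=T86: rows 1, 7, 11, 13 → {Aircraft,FlightNo} takes values {(570, M), (576, K), (589, M), (582, H)} — violation
Dest=T66: rows 2, 9, 10, 12, 14 → {Aircraft,FlightNo} = (585, P), (585, P), (585, P), (585, P), (585, P) ✓
Dest=T93: row 3 → {Aircraft,FlightNo} = (584, O) ✓
Dest=T60: rows 4, 15 → {Aircraft,FlightNo} = (571, H), (571, H) ✓
Dest=T31: rows 5, 6, 17 → {Aircraft,FlightNo} = (581, N), (581, N), (581, N) ✓
Dest=T28: row 8 → {Aircraft,FlightNo} = (572, G) ✓
Dest=T71: row 16 → {Aircraft,FlightNo} = (575, K) ✓
The only Dest value with inconsistent RHS is Dest=T86.

T86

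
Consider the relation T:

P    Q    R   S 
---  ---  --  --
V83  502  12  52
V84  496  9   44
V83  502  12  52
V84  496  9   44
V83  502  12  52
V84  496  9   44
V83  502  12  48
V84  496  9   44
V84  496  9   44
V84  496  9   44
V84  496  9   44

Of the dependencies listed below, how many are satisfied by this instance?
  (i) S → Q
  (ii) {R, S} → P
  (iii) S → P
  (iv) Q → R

4

(i) S → Q: every LHS value maps to a single RHS value — holds.
(ii) {R, S} → P: every LHS value maps to a single RHS value — holds.
(iii) S → P: every LHS value maps to a single RHS value — holds.
(iv) Q → R: every LHS value maps to a single RHS value — holds.
4 of the 4 dependencies hold.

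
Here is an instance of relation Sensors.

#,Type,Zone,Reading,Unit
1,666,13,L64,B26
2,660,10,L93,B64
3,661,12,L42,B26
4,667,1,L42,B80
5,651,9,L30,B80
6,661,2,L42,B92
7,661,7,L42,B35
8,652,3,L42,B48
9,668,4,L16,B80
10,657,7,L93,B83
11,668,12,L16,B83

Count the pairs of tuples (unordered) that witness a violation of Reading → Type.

Reading=L93: violating pairs (2,10) — 1 pair.
Reading=L42: violating pairs (3,4), (3,8), (4,6), (4,7), (4,8), (6,8), (7,8) — 7 pairs.
Reading=L16: all 2 rows agree on Type — 0 pairs.

8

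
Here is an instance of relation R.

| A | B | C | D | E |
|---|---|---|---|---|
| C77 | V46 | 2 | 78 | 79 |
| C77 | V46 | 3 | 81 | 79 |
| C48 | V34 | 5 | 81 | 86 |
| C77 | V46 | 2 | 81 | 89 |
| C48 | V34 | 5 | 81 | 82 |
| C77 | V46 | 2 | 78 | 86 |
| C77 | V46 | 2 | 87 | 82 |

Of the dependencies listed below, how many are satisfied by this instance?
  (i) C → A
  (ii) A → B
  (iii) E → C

2

(i) C → A: every LHS value maps to a single RHS value — holds.
(ii) A → B: every LHS value maps to a single RHS value — holds.
(iii) E → C: E=79: 2 rows → C takes values {2, 3} — violation; E=86: 2 rows → C takes values {5, 2} — violation; E=82: 2 rows → C takes values {5, 2} — violation — fails.
2 of the 3 dependencies hold.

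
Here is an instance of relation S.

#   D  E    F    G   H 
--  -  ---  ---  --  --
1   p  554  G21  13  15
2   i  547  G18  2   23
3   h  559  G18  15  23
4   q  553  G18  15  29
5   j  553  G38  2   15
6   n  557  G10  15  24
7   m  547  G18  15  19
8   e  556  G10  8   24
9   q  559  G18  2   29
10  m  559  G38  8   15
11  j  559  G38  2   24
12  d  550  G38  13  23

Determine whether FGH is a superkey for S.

Yes

All 12 rows have distinct FGH values, so FGH → (all attributes) holds and FGH is a superkey.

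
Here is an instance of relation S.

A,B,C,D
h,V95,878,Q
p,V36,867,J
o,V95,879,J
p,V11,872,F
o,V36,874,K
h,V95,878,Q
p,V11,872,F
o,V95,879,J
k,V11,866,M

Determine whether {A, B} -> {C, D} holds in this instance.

Yes

(A=h, B=V95): 2 rows → {C,D} = (878, Q), (878, Q) ✓
(A=p, B=V36): 1 row → {C,D} = (867, J) ✓
(A=o, B=V95): 2 rows → {C,D} = (879, J), (879, J) ✓
(A=p, B=V11): 2 rows → {C,D} = (872, F), (872, F) ✓
(A=o, B=V36): 1 row → {C,D} = (874, K) ✓
(A=k, B=V11): 1 row → {C,D} = (866, M) ✓
Every {A, B} value is associated with a single {C, D} value, so {A, B} -> {C, D} holds.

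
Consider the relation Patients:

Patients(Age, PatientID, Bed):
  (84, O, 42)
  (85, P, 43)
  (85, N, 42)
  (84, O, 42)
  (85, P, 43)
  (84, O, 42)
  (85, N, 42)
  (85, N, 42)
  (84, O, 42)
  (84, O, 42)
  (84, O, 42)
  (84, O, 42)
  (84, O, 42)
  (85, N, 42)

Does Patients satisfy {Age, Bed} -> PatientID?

(Age=84, Bed=42): 8 rows → PatientID = O, O, O, O, O, O, O, O ✓
(Age=85, Bed=43): 2 rows → PatientID = P, P ✓
(Age=85, Bed=42): 4 rows → PatientID = N, N, N, N ✓
Every {Age, Bed} value is associated with a single PatientID value, so {Age, Bed} -> PatientID holds.

Yes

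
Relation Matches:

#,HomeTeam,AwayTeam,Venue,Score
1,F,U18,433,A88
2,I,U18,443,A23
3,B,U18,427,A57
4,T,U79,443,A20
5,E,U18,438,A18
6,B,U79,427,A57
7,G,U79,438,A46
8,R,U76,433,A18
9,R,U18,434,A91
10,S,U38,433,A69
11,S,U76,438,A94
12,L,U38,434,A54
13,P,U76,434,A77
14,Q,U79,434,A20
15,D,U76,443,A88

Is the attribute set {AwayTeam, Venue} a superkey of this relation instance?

All 15 rows have distinct {AwayTeam, Venue} values, so {AwayTeam, Venue} → (all attributes) holds and {AwayTeam, Venue} is a superkey.

Yes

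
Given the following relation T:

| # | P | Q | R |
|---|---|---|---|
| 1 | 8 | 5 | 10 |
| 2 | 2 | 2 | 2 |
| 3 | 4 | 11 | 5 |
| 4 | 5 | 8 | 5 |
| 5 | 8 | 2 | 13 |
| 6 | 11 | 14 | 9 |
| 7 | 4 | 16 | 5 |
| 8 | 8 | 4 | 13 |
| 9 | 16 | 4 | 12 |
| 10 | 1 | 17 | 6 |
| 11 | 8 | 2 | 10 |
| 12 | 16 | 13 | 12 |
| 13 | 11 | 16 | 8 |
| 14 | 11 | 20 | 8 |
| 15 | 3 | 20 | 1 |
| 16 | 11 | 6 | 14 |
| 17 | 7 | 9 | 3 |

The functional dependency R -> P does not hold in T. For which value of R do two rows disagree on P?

R=10: rows 1, 11 → P = 8, 8 ✓
R=2: row 2 → P = 2 ✓
R=5: rows 3, 4, 7 → P takes values {4, 5} — violation
R=13: rows 5, 8 → P = 8, 8 ✓
R=9: row 6 → P = 11 ✓
R=12: rows 9, 12 → P = 16, 16 ✓
R=6: row 10 → P = 1 ✓
R=8: rows 13, 14 → P = 11, 11 ✓
R=1: row 15 → P = 3 ✓
R=14: row 16 → P = 11 ✓
R=3: row 17 → P = 7 ✓
The only R value with inconsistent P is R=5.

5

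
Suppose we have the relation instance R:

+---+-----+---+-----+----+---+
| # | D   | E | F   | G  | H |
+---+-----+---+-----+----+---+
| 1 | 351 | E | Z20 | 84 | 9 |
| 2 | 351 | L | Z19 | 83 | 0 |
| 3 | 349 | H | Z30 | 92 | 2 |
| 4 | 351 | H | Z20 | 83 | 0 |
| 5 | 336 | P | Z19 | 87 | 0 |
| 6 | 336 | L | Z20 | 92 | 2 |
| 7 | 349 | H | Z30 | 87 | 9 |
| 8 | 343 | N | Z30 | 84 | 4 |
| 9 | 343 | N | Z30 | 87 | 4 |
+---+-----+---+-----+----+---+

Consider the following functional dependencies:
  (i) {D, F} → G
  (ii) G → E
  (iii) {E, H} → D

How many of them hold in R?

1

(i) {D, F} → G: (D=351, F=Z20): rows 1, 4 → G takes values {84, 83} — violation; (D=349, F=Z30): rows 3, 7 → G takes values {92, 87} — violation; (D=343, F=Z30): rows 8, 9 → G takes values {84, 87} — violation — fails.
(ii) G → E: G=84: rows 1, 8 → E takes values {E, N} — violation; G=83: rows 2, 4 → E takes values {L, H} — violation; G=92: rows 3, 6 → E takes values {H, L} — violation; G=87: rows 5, 7, 9 → E takes values {P, H, N} — violation — fails.
(iii) {E, H} → D: every LHS value maps to a single RHS value — holds.
1 of the 3 dependencies holds.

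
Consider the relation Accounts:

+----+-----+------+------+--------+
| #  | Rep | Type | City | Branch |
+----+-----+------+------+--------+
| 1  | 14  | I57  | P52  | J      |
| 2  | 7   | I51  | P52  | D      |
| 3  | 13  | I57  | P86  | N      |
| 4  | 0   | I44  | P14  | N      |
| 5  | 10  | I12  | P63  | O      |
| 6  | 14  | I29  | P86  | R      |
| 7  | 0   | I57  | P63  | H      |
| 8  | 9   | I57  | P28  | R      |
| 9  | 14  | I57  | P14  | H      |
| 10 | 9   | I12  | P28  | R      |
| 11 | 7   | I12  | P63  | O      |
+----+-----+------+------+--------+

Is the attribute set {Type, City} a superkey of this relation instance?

No

Rows 5 and 11 have the same {Type, City} value (Type=I12, City=P63) but are distinct tuples, so {Type, City} does not determine every attribute — not a superkey.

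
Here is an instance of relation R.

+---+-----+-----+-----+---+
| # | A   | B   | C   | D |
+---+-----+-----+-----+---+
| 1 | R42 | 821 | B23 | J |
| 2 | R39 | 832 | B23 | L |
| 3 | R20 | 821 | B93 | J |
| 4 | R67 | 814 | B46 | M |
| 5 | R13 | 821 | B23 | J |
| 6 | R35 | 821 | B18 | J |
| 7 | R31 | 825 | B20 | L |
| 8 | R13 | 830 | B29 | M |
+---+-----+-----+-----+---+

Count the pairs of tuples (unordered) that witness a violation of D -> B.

D=J: all 4 rows agree on B — 0 pairs.
D=L: violating pairs (2,7) — 1 pair.
D=M: violating pairs (4,8) — 1 pair.

2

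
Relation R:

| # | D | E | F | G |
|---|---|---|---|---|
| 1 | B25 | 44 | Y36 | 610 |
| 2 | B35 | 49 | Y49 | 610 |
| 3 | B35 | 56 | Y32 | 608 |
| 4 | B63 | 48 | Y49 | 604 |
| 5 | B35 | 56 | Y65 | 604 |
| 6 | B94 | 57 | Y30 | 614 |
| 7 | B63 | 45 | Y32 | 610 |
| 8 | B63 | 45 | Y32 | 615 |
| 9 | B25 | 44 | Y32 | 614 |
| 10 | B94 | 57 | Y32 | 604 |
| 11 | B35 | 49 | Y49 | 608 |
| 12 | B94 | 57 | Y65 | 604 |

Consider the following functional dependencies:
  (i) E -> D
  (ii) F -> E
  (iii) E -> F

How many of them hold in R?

(i) E -> D: every LHS value maps to a single RHS value — holds.
(ii) F -> E: F=Y49: rows 2, 4, 11 → E takes values {49, 48} — violation; F=Y32: rows 3, 7, 8, 9, 10 → E takes values {56, 45, 44, 57} — violation; F=Y65: rows 5, 12 → E takes values {56, 57} — violation — fails.
(iii) E -> F: E=44: rows 1, 9 → F takes values {Y36, Y32} — violation; E=56: rows 3, 5 → F takes values {Y32, Y65} — violation; E=57: rows 6, 10, 12 → F takes values {Y30, Y32, Y65} — violation — fails.
1 of the 3 dependencies holds.

1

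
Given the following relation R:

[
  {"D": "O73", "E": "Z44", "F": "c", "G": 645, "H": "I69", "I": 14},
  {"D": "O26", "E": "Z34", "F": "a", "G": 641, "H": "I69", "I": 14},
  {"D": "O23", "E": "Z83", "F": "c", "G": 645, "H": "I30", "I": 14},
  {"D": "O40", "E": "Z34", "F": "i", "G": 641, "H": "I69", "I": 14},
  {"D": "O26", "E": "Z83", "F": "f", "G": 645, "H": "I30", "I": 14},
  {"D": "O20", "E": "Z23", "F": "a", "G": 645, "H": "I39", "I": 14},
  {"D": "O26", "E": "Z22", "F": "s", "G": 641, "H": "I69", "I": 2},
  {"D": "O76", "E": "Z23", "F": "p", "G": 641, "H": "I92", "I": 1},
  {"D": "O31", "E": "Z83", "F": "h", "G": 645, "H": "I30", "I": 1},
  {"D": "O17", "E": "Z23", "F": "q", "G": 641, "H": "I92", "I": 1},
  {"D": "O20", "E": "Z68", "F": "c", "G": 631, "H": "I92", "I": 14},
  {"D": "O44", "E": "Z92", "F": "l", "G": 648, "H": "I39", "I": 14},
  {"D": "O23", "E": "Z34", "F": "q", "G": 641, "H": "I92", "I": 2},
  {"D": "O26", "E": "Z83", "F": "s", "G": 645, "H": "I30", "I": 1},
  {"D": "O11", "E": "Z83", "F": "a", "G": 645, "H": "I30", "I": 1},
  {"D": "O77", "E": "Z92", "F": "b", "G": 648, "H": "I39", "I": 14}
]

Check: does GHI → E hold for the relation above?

Yes

(G=645, H=I69, I=14): 1 row → E = Z44 ✓
(G=641, H=I69, I=14): 2 rows → E = Z34, Z34 ✓
(G=645, H=I30, I=14): 2 rows → E = Z83, Z83 ✓
(G=645, H=I39, I=14): 1 row → E = Z23 ✓
(G=641, H=I69, I=2): 1 row → E = Z22 ✓
(G=641, H=I92, I=1): 2 rows → E = Z23, Z23 ✓
(G=645, H=I30, I=1): 3 rows → E = Z83, Z83, Z83 ✓
(G=631, H=I92, I=14): 1 row → E = Z68 ✓
(G=648, H=I39, I=14): 2 rows → E = Z92, Z92 ✓
(G=641, H=I92, I=2): 1 row → E = Z34 ✓
Every GHI value is associated with a single E value, so GHI → E holds.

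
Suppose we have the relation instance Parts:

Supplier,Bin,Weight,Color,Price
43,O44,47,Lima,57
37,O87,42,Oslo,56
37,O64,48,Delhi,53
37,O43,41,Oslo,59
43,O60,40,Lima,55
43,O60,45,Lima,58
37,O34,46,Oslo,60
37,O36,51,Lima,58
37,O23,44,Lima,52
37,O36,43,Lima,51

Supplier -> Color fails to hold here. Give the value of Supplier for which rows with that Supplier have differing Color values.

37

Supplier=43: 3 rows → Color = Lima, Lima, Lima ✓
Supplier=37: 7 rows → Color takes values {Oslo, Delhi, Lima} — violation
The only Supplier value with inconsistent Color is Supplier=37.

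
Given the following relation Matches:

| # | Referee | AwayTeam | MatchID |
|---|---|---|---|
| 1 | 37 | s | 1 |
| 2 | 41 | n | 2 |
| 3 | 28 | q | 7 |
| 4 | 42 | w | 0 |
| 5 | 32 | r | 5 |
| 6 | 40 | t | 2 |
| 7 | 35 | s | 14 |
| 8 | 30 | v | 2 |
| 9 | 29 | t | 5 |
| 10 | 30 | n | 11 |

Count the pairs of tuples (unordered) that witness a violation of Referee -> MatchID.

Referee=30: violating pairs (8,10) — 1 pair.

1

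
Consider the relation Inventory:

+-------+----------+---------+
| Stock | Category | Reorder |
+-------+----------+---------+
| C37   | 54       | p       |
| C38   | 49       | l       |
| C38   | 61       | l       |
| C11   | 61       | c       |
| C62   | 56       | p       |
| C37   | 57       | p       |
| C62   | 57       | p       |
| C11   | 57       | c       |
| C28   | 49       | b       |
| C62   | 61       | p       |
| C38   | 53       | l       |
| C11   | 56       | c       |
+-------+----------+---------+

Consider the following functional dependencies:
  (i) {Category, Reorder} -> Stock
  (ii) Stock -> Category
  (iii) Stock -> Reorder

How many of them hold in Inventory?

1

(i) {Category, Reorder} -> Stock: (Category=57, Reorder=p): 2 rows → Stock takes values {C37, C62} — violation — fails.
(ii) Stock -> Category: Stock=C37: 2 rows → Category takes values {54, 57} — violation; Stock=C38: 3 rows → Category takes values {49, 61, 53} — violation; Stock=C11: 3 rows → Category takes values {61, 57, 56} — violation; Stock=C62: 3 rows → Category takes values {56, 57, 61} — violation — fails.
(iii) Stock -> Reorder: every LHS value maps to a single RHS value — holds.
1 of the 3 dependencies holds.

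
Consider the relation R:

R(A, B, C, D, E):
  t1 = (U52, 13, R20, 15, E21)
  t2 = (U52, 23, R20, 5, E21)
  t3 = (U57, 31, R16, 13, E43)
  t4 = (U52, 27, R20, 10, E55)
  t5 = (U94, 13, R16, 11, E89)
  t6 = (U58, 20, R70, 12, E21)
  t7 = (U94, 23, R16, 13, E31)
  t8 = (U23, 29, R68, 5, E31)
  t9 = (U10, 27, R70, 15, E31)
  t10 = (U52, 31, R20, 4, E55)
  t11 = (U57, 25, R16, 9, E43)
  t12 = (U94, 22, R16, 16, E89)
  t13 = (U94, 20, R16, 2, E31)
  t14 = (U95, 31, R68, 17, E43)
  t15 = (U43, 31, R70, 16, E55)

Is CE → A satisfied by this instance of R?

(C=R20, E=E21): rows 1, 2 → A = U52, U52 ✓
(C=R16, E=E43): rows 3, 11 → A = U57, U57 ✓
(C=R20, E=E55): rows 4, 10 → A = U52, U52 ✓
(C=R16, E=E89): rows 5, 12 → A = U94, U94 ✓
(C=R70, E=E21): row 6 → A = U58 ✓
(C=R16, E=E31): rows 7, 13 → A = U94, U94 ✓
(C=R68, E=E31): row 8 → A = U23 ✓
(C=R70, E=E31): row 9 → A = U10 ✓
(C=R68, E=E43): row 14 → A = U95 ✓
(C=R70, E=E55): row 15 → A = U43 ✓
Every CE value is associated with a single A value, so CE → A holds.

Yes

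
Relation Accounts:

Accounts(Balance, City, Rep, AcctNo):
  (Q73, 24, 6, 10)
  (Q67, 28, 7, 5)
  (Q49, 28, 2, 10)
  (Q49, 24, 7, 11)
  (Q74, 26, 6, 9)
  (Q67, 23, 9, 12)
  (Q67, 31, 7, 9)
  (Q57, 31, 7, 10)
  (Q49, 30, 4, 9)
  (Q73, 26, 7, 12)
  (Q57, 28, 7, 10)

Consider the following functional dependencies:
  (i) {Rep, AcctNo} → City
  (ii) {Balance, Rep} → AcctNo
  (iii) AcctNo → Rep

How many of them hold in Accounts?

(i) {Rep, AcctNo} → City: (Rep=7, AcctNo=10): 2 rows → City takes values {31, 28} — violation — fails.
(ii) {Balance, Rep} → AcctNo: (Balance=Q67, Rep=7): 2 rows → AcctNo takes values {5, 9} — violation — fails.
(iii) AcctNo → Rep: AcctNo=10: 4 rows → Rep takes values {6, 2, 7} — violation; AcctNo=9: 3 rows → Rep takes values {6, 7, 4} — violation; AcctNo=12: 2 rows → Rep takes values {9, 7} — violation — fails.
None of the 3 dependencies hold.

0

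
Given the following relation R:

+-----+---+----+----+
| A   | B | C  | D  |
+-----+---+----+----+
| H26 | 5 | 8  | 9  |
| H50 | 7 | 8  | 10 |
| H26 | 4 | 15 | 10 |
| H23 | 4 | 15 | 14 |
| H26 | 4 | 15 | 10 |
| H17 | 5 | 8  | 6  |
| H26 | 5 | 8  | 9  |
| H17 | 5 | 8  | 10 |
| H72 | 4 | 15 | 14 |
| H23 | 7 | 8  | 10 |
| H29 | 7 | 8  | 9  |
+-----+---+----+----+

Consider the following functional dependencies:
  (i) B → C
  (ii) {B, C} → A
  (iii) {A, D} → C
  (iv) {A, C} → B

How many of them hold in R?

3

(i) B → C: every LHS value maps to a single RHS value — holds.
(ii) {B, C} → A: (B=5, C=8): 4 rows → A takes values {H26, H17} — violation; (B=7, C=8): 3 rows → A takes values {H50, H23, H29} — violation; (B=4, C=15): 4 rows → A takes values {H26, H23, H72} — violation — fails.
(iii) {A, D} → C: every LHS value maps to a single RHS value — holds.
(iv) {A, C} → B: every LHS value maps to a single RHS value — holds.
3 of the 4 dependencies hold.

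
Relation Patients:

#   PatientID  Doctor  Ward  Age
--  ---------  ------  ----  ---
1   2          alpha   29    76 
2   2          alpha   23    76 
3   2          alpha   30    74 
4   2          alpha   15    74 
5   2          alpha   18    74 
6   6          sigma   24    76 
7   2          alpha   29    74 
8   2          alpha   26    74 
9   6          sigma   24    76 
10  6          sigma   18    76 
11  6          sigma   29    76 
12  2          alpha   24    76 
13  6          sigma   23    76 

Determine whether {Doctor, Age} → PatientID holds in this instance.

Yes

(Doctor=alpha, Age=76): rows 1, 2, 12 → PatientID = 2, 2, 2 ✓
(Doctor=alpha, Age=74): rows 3, 4, 5, 7, 8 → PatientID = 2, 2, 2, 2, 2 ✓
(Doctor=sigma, Age=76): rows 6, 9, 10, 11, 13 → PatientID = 6, 6, 6, 6, 6 ✓
Every {Doctor, Age} value is associated with a single PatientID value, so {Doctor, Age} → PatientID holds.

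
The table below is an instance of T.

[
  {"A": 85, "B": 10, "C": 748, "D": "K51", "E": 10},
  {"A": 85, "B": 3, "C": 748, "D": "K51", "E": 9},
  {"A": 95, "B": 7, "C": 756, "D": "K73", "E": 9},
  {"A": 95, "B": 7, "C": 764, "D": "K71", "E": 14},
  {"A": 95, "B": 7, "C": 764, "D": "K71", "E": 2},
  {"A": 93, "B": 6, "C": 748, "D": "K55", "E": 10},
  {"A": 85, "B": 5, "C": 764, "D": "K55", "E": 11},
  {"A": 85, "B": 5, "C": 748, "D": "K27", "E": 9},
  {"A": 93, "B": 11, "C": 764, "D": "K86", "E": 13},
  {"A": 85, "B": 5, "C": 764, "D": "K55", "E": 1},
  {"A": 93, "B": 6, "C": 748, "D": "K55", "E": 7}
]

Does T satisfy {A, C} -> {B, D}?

No

(A=85, C=748): 3 rows → {B,D} takes values {(10, K51), (3, K51), (5, K27)} — violation
(A=95, C=756): 1 row → {B,D} = (7, K73) ✓
(A=95, C=764): 2 rows → {B,D} = (7, K71), (7, K71) ✓
(A=93, C=748): 2 rows → {B,D} = (6, K55), (6, K55) ✓
(A=85, C=764): 2 rows → {B,D} = (5, K55), (5, K55) ✓
(A=93, C=764): 1 row → {B,D} = (11, K86) ✓
Two rows agree on {A, C} but differ on {B, D}, so {A, C} -> {B, D} does not hold.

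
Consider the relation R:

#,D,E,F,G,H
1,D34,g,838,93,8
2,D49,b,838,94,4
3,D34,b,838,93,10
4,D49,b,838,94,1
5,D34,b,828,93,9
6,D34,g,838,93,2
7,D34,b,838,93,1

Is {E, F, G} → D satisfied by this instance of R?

(E=g, F=838, G=93): rows 1, 6 → D = D34, D34 ✓
(E=b, F=838, G=94): rows 2, 4 → D = D49, D49 ✓
(E=b, F=838, G=93): rows 3, 7 → D = D34, D34 ✓
(E=b, F=828, G=93): row 5 → D = D34 ✓
Every {E, F, G} value is associated with a single D value, so {E, F, G} → D holds.

Yes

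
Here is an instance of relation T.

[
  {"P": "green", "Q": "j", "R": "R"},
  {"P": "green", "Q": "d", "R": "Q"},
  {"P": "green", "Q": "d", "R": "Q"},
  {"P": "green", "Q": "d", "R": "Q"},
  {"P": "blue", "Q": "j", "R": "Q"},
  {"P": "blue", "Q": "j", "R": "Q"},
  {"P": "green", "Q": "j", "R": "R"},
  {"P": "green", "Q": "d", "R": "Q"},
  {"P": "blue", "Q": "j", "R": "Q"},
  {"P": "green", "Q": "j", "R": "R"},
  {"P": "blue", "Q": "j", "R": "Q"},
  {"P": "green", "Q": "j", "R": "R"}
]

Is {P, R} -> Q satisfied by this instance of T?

Yes

(P=green, R=R): 4 rows → Q = j, j, j, j ✓
(P=green, R=Q): 4 rows → Q = d, d, d, d ✓
(P=blue, R=Q): 4 rows → Q = j, j, j, j ✓
Every {P, R} value is associated with a single Q value, so {P, R} -> Q holds.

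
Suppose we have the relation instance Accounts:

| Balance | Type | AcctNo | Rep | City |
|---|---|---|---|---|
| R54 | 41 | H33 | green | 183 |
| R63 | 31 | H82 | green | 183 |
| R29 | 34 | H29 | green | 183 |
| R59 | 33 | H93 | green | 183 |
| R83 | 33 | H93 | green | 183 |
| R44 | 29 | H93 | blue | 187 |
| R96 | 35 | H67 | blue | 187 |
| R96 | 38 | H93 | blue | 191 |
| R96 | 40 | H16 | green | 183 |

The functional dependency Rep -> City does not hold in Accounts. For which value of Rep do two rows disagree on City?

blue

Rep=green: 6 rows → City = 183, 183, 183, 183, 183, 183 ✓
Rep=blue: 3 rows → City takes values {187, 191} — violation
The only Rep value with inconsistent City is Rep=blue.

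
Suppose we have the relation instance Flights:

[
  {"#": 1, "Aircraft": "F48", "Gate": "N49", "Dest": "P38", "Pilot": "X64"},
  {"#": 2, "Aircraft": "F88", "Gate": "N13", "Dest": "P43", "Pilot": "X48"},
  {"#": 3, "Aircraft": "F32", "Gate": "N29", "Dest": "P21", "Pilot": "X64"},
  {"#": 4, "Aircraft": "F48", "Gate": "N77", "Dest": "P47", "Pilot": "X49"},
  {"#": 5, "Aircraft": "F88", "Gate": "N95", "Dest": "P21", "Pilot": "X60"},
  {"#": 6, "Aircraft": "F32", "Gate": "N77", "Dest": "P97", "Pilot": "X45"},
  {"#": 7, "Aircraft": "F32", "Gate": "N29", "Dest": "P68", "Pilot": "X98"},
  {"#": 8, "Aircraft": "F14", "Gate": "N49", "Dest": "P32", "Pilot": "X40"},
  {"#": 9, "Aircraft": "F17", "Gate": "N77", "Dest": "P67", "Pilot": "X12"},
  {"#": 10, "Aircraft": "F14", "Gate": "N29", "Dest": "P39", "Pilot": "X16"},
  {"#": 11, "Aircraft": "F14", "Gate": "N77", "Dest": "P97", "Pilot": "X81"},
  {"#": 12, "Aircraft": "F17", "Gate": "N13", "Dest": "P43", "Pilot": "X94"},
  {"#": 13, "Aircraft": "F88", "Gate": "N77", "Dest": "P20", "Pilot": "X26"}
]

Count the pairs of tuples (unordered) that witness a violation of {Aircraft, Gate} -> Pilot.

(Aircraft=F32, Gate=N29): violating pairs (3,7) — 1 pair.

1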